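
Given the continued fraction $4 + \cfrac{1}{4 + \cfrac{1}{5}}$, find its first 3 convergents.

Using the convergent recurrence p_i = a_i*p_{i-1} + p_{i-2}, q_i = a_i*q_{i-1} + q_{i-2} with p_{-2}=0, p_{-1}=1, q_{-2}=1, q_{-1}=0:
  i=0: a_0=4, p_0 = 4*1 + 0 = 4, q_0 = 4*0 + 1 = 1.
  i=1: a_1=4, p_1 = 4*4 + 1 = 17, q_1 = 4*1 + 0 = 4.
  i=2: a_2=5, p_2 = 5*17 + 4 = 89, q_2 = 5*4 + 1 = 21.

4/1, 17/4, 89/21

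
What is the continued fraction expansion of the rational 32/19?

Run the Euclidean algorithm on 32 and 19; the successive quotients are the partial quotients a_0, a_1, ... (each step inverts the fractional part left over by the previous one):
  32 = 1*19 + 13, so a_0 = 1.
  19 = 1*13 + 6, so a_1 = 1.
  13 = 2*6 + 1, so a_2 = 2.
  6 = 6*1 + 0, so a_3 = 6.
The remainder reaches 0 after 4 divisions, so the expansion has 4 partial quotients, read off in order.

[1; 1, 2, 6]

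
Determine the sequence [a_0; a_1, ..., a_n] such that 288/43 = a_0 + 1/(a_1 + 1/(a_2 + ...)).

Run the Euclidean algorithm on 288 and 43; the successive quotients are the partial quotients a_0, a_1, ... (each step inverts the fractional part left over by the previous one):
  288 = 6*43 + 30, so a_0 = 6.
  43 = 1*30 + 13, so a_1 = 1.
  30 = 2*13 + 4, so a_2 = 2.
  13 = 3*4 + 1, so a_3 = 3.
  4 = 4*1 + 0, so a_4 = 4.
The remainder reaches 0 after 5 divisions, so the expansion has 5 partial quotients, read off in order.

[6; 1, 2, 3, 4]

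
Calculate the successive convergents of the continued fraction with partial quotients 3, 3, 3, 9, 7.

3/1, 10/3, 33/10, 307/93, 2182/661

Using the convergent recurrence p_i = a_i*p_{i-1} + p_{i-2}, q_i = a_i*q_{i-1} + q_{i-2} with p_{-2}=0, p_{-1}=1, q_{-2}=1, q_{-1}=0:
  i=0: a_0=3, p_0 = 3*1 + 0 = 3, q_0 = 3*0 + 1 = 1.
  i=1: a_1=3, p_1 = 3*3 + 1 = 10, q_1 = 3*1 + 0 = 3.
  i=2: a_2=3, p_2 = 3*10 + 3 = 33, q_2 = 3*3 + 1 = 10.
  i=3: a_3=9, p_3 = 9*33 + 10 = 307, q_3 = 9*10 + 3 = 93.
  i=4: a_4=7, p_4 = 7*307 + 33 = 2182, q_4 = 7*93 + 10 = 661.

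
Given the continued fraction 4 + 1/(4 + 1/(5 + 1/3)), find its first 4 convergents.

4/1, 17/4, 89/21, 284/67

Using the convergent recurrence p_i = a_i*p_{i-1} + p_{i-2}, q_i = a_i*q_{i-1} + q_{i-2} with p_{-2}=0, p_{-1}=1, q_{-2}=1, q_{-1}=0:
  i=0: a_0=4, p_0 = 4*1 + 0 = 4, q_0 = 4*0 + 1 = 1.
  i=1: a_1=4, p_1 = 4*4 + 1 = 17, q_1 = 4*1 + 0 = 4.
  i=2: a_2=5, p_2 = 5*17 + 4 = 89, q_2 = 5*4 + 1 = 21.
  i=3: a_3=3, p_3 = 3*89 + 17 = 284, q_3 = 3*21 + 4 = 67.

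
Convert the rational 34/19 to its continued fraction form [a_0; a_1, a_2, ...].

[1; 1, 3, 1, 3]

Run the Euclidean algorithm on 34 and 19; the successive quotients are the partial quotients a_0, a_1, ... (each step inverts the fractional part left over by the previous one):
  34 = 1*19 + 15, so a_0 = 1.
  19 = 1*15 + 4, so a_1 = 1.
  15 = 3*4 + 3, so a_2 = 3.
  4 = 1*3 + 1, so a_3 = 1.
  3 = 3*1 + 0, so a_4 = 3.
The remainder reaches 0 after 5 divisions, so the expansion has 5 partial quotients, read off in order.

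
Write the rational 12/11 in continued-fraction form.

Run the Euclidean algorithm on 12 and 11; the successive quotients are the partial quotients a_0, a_1, ... (each step inverts the fractional part left over by the previous one):
  12 = 1*11 + 1, so a_0 = 1.
  11 = 11*1 + 0, so a_1 = 11.
The remainder reaches 0 after 2 divisions, so the expansion has 2 partial quotients, read off in order.

[1; 11]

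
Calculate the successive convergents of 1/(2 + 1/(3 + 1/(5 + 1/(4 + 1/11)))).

Using the convergent recurrence p_i = a_i*p_{i-1} + p_{i-2}, q_i = a_i*q_{i-1} + q_{i-2} with p_{-2}=0, p_{-1}=1, q_{-2}=1, q_{-1}=0:
  i=0: a_0=0, p_0 = 0*1 + 0 = 0, q_0 = 0*0 + 1 = 1.
  i=1: a_1=2, p_1 = 2*0 + 1 = 1, q_1 = 2*1 + 0 = 2.
  i=2: a_2=3, p_2 = 3*1 + 0 = 3, q_2 = 3*2 + 1 = 7.
  i=3: a_3=5, p_3 = 5*3 + 1 = 16, q_3 = 5*7 + 2 = 37.
  i=4: a_4=4, p_4 = 4*16 + 3 = 67, q_4 = 4*37 + 7 = 155.
  i=5: a_5=11, p_5 = 11*67 + 16 = 753, q_5 = 11*155 + 37 = 1742.

0/1, 1/2, 3/7, 16/37, 67/155, 753/1742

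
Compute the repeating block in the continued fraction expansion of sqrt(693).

Write x_i = (sqrt(693) + m_i)/d_i with (m_0, d_0) = (0, 1). a_0 = floor(sqrt(693)) = 26, since 26^2 = 676 <= 693 < 729 = 27^2.
Iterate m_{i+1} = d_i*a_i - m_i, d_{i+1} = (693 - m_{i+1}^2)/d_i, a_{i+1} = floor((a_0 + m_{i+1})/d_{i+1}):
  m_1 = 1*26 - 0 = 26, d_1 = (693 - 26^2)/1 = 17/1 = 17, a_1 = floor((26 + 26)/17) = 3.
  m_2 = 17*3 - 26 = 25, d_2 = (693 - 25^2)/17 = 68/17 = 4, a_2 = floor((26 + 25)/4) = 12.
  m_3 = 4*12 - 25 = 23, d_3 = (693 - 23^2)/4 = 164/4 = 41, a_3 = floor((26 + 23)/41) = 1.
  m_4 = 41*1 - 23 = 18, d_4 = (693 - 18^2)/41 = 369/41 = 9, a_4 = floor((26 + 18)/9) = 4.
  m_5 = 9*4 - 18 = 18, d_5 = (693 - 18^2)/9 = 369/9 = 41, a_5 = floor((26 + 18)/41) = 1.
  m_6 = 41*1 - 18 = 23, d_6 = (693 - 23^2)/41 = 164/41 = 4, a_6 = floor((26 + 23)/4) = 12.
  m_7 = 4*12 - 23 = 25, d_7 = (693 - 25^2)/4 = 68/4 = 17, a_7 = floor((26 + 25)/17) = 3.
  m_8 = 17*3 - 25 = 26, d_8 = (693 - 26^2)/17 = 17/17 = 1, a_8 = floor((26 + 26)/1) = 52.
  m_9 = 1*52 - 26 = 26, d_9 = (693 - 26^2)/1 = 17/1 = 17: (m_9, d_9) = (m_1, d_1) = (26, 17), so from here the quotients repeat a_1, ..., a_8; the period length is 8.
Hence the expansion of sqrt(693) is a_0 = 26 followed by the repeating block 3, 12, 1, 4, 1, 12, 3, 52 (period 8).

[26; (3, 12, 1, 4, 1, 12, 3, 52)]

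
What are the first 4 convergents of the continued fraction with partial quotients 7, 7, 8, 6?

7/1, 50/7, 407/57, 2492/349

Using the convergent recurrence p_i = a_i*p_{i-1} + p_{i-2}, q_i = a_i*q_{i-1} + q_{i-2} with p_{-2}=0, p_{-1}=1, q_{-2}=1, q_{-1}=0:
  i=0: a_0=7, p_0 = 7*1 + 0 = 7, q_0 = 7*0 + 1 = 1.
  i=1: a_1=7, p_1 = 7*7 + 1 = 50, q_1 = 7*1 + 0 = 7.
  i=2: a_2=8, p_2 = 8*50 + 7 = 407, q_2 = 8*7 + 1 = 57.
  i=3: a_3=6, p_3 = 6*407 + 50 = 2492, q_3 = 6*57 + 7 = 349.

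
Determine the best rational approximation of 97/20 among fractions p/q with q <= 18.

63/13

Expand x = 97/20 as a continued fraction with the Euclidean algorithm:
  97 = 4*20 + 17, so a_0 = 4.
  20 = 1*17 + 3, so a_1 = 1.
  17 = 5*3 + 2, so a_2 = 5.
  3 = 1*2 + 1, so a_3 = 1.
  2 = 2*1 + 0, so a_4 = 2.
so x = [4; 1, 5, 1, 2].
Convergents (p_i = a_i*p_{i-1} + p_{i-2}, q_i = a_i*q_{i-1} + q_{i-2} with p_{-2}=0, p_{-1}=1, q_{-2}=1, q_{-1}=0), until the denominator exceeds 18:
  i=0: a_0=4, p_0 = 4*1 + 0 = 4, q_0 = 4*0 + 1 = 1.
  i=1: a_1=1, p_1 = 1*4 + 1 = 5, q_1 = 1*1 + 0 = 1.
  i=2: a_2=5, p_2 = 5*5 + 4 = 29, q_2 = 5*1 + 1 = 6.
  i=3: a_3=1, p_3 = 1*29 + 5 = 34, q_3 = 1*6 + 1 = 7.
  i=4: a_4=2, p_4 = 2*34 + 29 = 97, q_4 = 2*7 + 6 = 20.
q_4 = 20 > 18, so the last convergent with denominator <= 18 is p_3/q_3 = 34/7.
The closest fraction with denominator <= 18 is either p_3/q_3 or the intermediate fraction (k*p_3 + p_2)/(k*q_3 + q_2) with the largest k >= 1 whose denominator stays <= 18; these approach x as k grows, and every other convergent or intermediate fraction in range is farther away.
Largest k: floor((18 - q_2)/q_3) = floor((18 - 6)/7) = 1.
That gives (1*34 + 29)/(1*7 + 6) = 63/13.
Compare the errors: |x - 34/7| = |97*7 - 34*20|/(20*7) = 1/140, and |x - 63/13| = |97*13 - 63*20|/(20*13) = 1/260.
Cross-multiplying, 1*140 = 140 < 260 = 1*260, so 1/260 is smaller: the intermediate fraction 63/13 is closer to x than 34/7.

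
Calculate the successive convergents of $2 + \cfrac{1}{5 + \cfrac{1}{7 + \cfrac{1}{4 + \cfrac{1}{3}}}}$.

2/1, 11/5, 79/36, 327/149, 1060/483

Using the convergent recurrence p_i = a_i*p_{i-1} + p_{i-2}, q_i = a_i*q_{i-1} + q_{i-2} with p_{-2}=0, p_{-1}=1, q_{-2}=1, q_{-1}=0:
  i=0: a_0=2, p_0 = 2*1 + 0 = 2, q_0 = 2*0 + 1 = 1.
  i=1: a_1=5, p_1 = 5*2 + 1 = 11, q_1 = 5*1 + 0 = 5.
  i=2: a_2=7, p_2 = 7*11 + 2 = 79, q_2 = 7*5 + 1 = 36.
  i=3: a_3=4, p_3 = 4*79 + 11 = 327, q_3 = 4*36 + 5 = 149.
  i=4: a_4=3, p_4 = 3*327 + 79 = 1060, q_4 = 3*149 + 36 = 483.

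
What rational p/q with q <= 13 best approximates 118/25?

33/7

Expand x = 118/25 as a continued fraction with the Euclidean algorithm:
  118 = 4*25 + 18, so a_0 = 4.
  25 = 1*18 + 7, so a_1 = 1.
  18 = 2*7 + 4, so a_2 = 2.
  7 = 1*4 + 3, so a_3 = 1.
  4 = 1*3 + 1, so a_4 = 1.
  3 = 3*1 + 0, so a_5 = 3.
so x = [4; 1, 2, 1, 1, 3].
Convergents (p_i = a_i*p_{i-1} + p_{i-2}, q_i = a_i*q_{i-1} + q_{i-2} with p_{-2}=0, p_{-1}=1, q_{-2}=1, q_{-1}=0), until the denominator exceeds 13:
  i=0: a_0=4, p_0 = 4*1 + 0 = 4, q_0 = 4*0 + 1 = 1.
  i=1: a_1=1, p_1 = 1*4 + 1 = 5, q_1 = 1*1 + 0 = 1.
  i=2: a_2=2, p_2 = 2*5 + 4 = 14, q_2 = 2*1 + 1 = 3.
  i=3: a_3=1, p_3 = 1*14 + 5 = 19, q_3 = 1*3 + 1 = 4.
  i=4: a_4=1, p_4 = 1*19 + 14 = 33, q_4 = 1*4 + 3 = 7.
  i=5: a_5=3, p_5 = 3*33 + 19 = 118, q_5 = 3*7 + 4 = 25.
q_5 = 25 > 13, so the last convergent with denominator <= 13 is p_4/q_4 = 33/7.
The closest fraction with denominator <= 13 is either p_4/q_4 or the intermediate fraction (k*p_4 + p_3)/(k*q_4 + q_3) with the largest k >= 1 whose denominator stays <= 13; these approach x as k grows, and every other convergent or intermediate fraction in range is farther away.
Largest k: floor((13 - q_3)/q_4) = floor((13 - 4)/7) = 1.
That gives (1*33 + 19)/(1*7 + 4) = 52/11.
Compare the errors: |x - 33/7| = |118*7 - 33*25|/(25*7) = 1/175, and |x - 52/11| = |118*11 - 52*25|/(25*11) = 2/275.
Cross-multiplying, 1*275 = 275 < 350 = 2*175, so 1/175 is smaller: the convergent 33/7 is closer to x than 52/11.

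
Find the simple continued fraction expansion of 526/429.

Run the Euclidean algorithm on 526 and 429; the successive quotients are the partial quotients a_0, a_1, ... (each step inverts the fractional part left over by the previous one):
  526 = 1*429 + 97, so a_0 = 1.
  429 = 4*97 + 41, so a_1 = 4.
  97 = 2*41 + 15, so a_2 = 2.
  41 = 2*15 + 11, so a_3 = 2.
  15 = 1*11 + 4, so a_4 = 1.
  11 = 2*4 + 3, so a_5 = 2.
  4 = 1*3 + 1, so a_6 = 1.
  3 = 3*1 + 0, so a_7 = 3.
The remainder reaches 0 after 8 divisions, so the expansion has 8 partial quotients, read off in order.

[1; 4, 2, 2, 1, 2, 1, 3]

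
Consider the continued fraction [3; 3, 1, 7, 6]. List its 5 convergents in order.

Using the convergent recurrence p_i = a_i*p_{i-1} + p_{i-2}, q_i = a_i*q_{i-1} + q_{i-2} with p_{-2}=0, p_{-1}=1, q_{-2}=1, q_{-1}=0:
  i=0: a_0=3, p_0 = 3*1 + 0 = 3, q_0 = 3*0 + 1 = 1.
  i=1: a_1=3, p_1 = 3*3 + 1 = 10, q_1 = 3*1 + 0 = 3.
  i=2: a_2=1, p_2 = 1*10 + 3 = 13, q_2 = 1*3 + 1 = 4.
  i=3: a_3=7, p_3 = 7*13 + 10 = 101, q_3 = 7*4 + 3 = 31.
  i=4: a_4=6, p_4 = 6*101 + 13 = 619, q_4 = 6*31 + 4 = 190.

3/1, 10/3, 13/4, 101/31, 619/190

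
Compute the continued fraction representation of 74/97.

Run the Euclidean algorithm on 74 and 97; the successive quotients are the partial quotients a_0, a_1, ... (each step inverts the fractional part left over by the previous one):
  74 = 0*97 + 74, so a_0 = 0.
  97 = 1*74 + 23, so a_1 = 1.
  74 = 3*23 + 5, so a_2 = 3.
  23 = 4*5 + 3, so a_3 = 4.
  5 = 1*3 + 2, so a_4 = 1.
  3 = 1*2 + 1, so a_5 = 1.
  2 = 2*1 + 0, so a_6 = 2.
The remainder reaches 0 after 7 divisions, so the expansion has 7 partial quotients, read off in order.

[0; 1, 3, 4, 1, 1, 2]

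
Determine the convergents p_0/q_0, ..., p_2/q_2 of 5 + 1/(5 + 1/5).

5/1, 26/5, 135/26

Using the convergent recurrence p_i = a_i*p_{i-1} + p_{i-2}, q_i = a_i*q_{i-1} + q_{i-2} with p_{-2}=0, p_{-1}=1, q_{-2}=1, q_{-1}=0:
  i=0: a_0=5, p_0 = 5*1 + 0 = 5, q_0 = 5*0 + 1 = 1.
  i=1: a_1=5, p_1 = 5*5 + 1 = 26, q_1 = 5*1 + 0 = 5.
  i=2: a_2=5, p_2 = 5*26 + 5 = 135, q_2 = 5*5 + 1 = 26.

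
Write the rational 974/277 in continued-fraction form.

[3; 1, 1, 14, 1, 8]

Run the Euclidean algorithm on 974 and 277; the successive quotients are the partial quotients a_0, a_1, ... (each step inverts the fractional part left over by the previous one):
  974 = 3*277 + 143, so a_0 = 3.
  277 = 1*143 + 134, so a_1 = 1.
  143 = 1*134 + 9, so a_2 = 1.
  134 = 14*9 + 8, so a_3 = 14.
  9 = 1*8 + 1, so a_4 = 1.
  8 = 8*1 + 0, so a_5 = 8.
The remainder reaches 0 after 6 divisions, so the expansion has 6 partial quotients, read off in order.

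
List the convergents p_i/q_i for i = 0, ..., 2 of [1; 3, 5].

Using the convergent recurrence p_i = a_i*p_{i-1} + p_{i-2}, q_i = a_i*q_{i-1} + q_{i-2} with p_{-2}=0, p_{-1}=1, q_{-2}=1, q_{-1}=0:
  i=0: a_0=1, p_0 = 1*1 + 0 = 1, q_0 = 1*0 + 1 = 1.
  i=1: a_1=3, p_1 = 3*1 + 1 = 4, q_1 = 3*1 + 0 = 3.
  i=2: a_2=5, p_2 = 5*4 + 1 = 21, q_2 = 5*3 + 1 = 16.

1/1, 4/3, 21/16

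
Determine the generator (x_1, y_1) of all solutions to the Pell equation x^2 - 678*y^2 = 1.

First expand sqrt(678) as a continued fraction. With x_i = (sqrt(678) + m_i)/d_i and (m_0, d_0) = (0, 1): a_0 = floor(sqrt(678)) = 26, since 26^2 = 676 <= 678 < 729 = 27^2.
Iterate m_{i+1} = d_i*a_i - m_i, d_{i+1} = (678 - m_{i+1}^2)/d_i, a_{i+1} = floor((a_0 + m_{i+1})/d_{i+1}):
  m_1 = 1*26 - 0 = 26, d_1 = (678 - 26^2)/1 = 2/1 = 2, a_1 = floor((26 + 26)/2) = 26.
  m_2 = 2*26 - 26 = 26, d_2 = (678 - 26^2)/2 = 2/2 = 1, a_2 = floor((26 + 26)/1) = 52.
  m_3 = 1*52 - 26 = 26, d_3 = (678 - 26^2)/1 = 2/1 = 2: (m_3, d_3) = (m_1, d_1) = (26, 2), so from here the quotients repeat a_1, a_2; the period length is 2.
So sqrt(678) = [26; (26, 52)] with period length k = 2.
k is even, so the fundamental solution of x^2 - 678y^2 = 1 is (p_{k-1}, q_{k-1}) = (p_1, q_1); compute convergents through index 1.
Convergents (p_i = a_i*p_{i-1} + p_{i-2}, q_i = a_i*q_{i-1} + q_{i-2} with p_{-2}=0, p_{-1}=1, q_{-2}=1, q_{-1}=0):
  i=0: a_0=26, p_0 = 26*1 + 0 = 26, q_0 = 26*0 + 1 = 1.
  i=1: a_1=26, p_1 = 26*26 + 1 = 677, q_1 = 26*1 + 0 = 26.
Check: 677^2 - 678*26^2 = 458329 - 458328 = 1, so (x, y) = (677, 26) solves the equation, and by the theorem it is the least positive solution.

(x, y) = (677, 26)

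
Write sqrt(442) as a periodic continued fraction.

[21; (42)]

Write x_i = (sqrt(442) + m_i)/d_i with (m_0, d_0) = (0, 1). a_0 = floor(sqrt(442)) = 21, since 21^2 = 441 <= 442 < 484 = 22^2.
Iterate m_{i+1} = d_i*a_i - m_i, d_{i+1} = (442 - m_{i+1}^2)/d_i, a_{i+1} = floor((a_0 + m_{i+1})/d_{i+1}):
  m_1 = 1*21 - 0 = 21, d_1 = (442 - 21^2)/1 = 1/1 = 1, a_1 = floor((21 + 21)/1) = 42.
  m_2 = 1*42 - 21 = 21, d_2 = (442 - 21^2)/1 = 1/1 = 1: (m_2, d_2) = (m_1, d_1) = (21, 1), so from here the quotient a_1 repeats; the period length is 1.
Hence the expansion of sqrt(442) is a_0 = 21 followed by the repeating block 42 (period 1).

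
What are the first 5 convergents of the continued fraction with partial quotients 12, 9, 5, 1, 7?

12/1, 109/9, 557/46, 666/55, 5219/431

Using the convergent recurrence p_i = a_i*p_{i-1} + p_{i-2}, q_i = a_i*q_{i-1} + q_{i-2} with p_{-2}=0, p_{-1}=1, q_{-2}=1, q_{-1}=0:
  i=0: a_0=12, p_0 = 12*1 + 0 = 12, q_0 = 12*0 + 1 = 1.
  i=1: a_1=9, p_1 = 9*12 + 1 = 109, q_1 = 9*1 + 0 = 9.
  i=2: a_2=5, p_2 = 5*109 + 12 = 557, q_2 = 5*9 + 1 = 46.
  i=3: a_3=1, p_3 = 1*557 + 109 = 666, q_3 = 1*46 + 9 = 55.
  i=4: a_4=7, p_4 = 7*666 + 557 = 5219, q_4 = 7*55 + 46 = 431.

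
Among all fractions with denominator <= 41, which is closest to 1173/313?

Expand x = 1173/313 as a continued fraction with the Euclidean algorithm:
  1173 = 3*313 + 234, so a_0 = 3.
  313 = 1*234 + 79, so a_1 = 1.
  234 = 2*79 + 76, so a_2 = 2.
  79 = 1*76 + 3, so a_3 = 1.
  76 = 25*3 + 1, so a_4 = 25.
  3 = 3*1 + 0, so a_5 = 3.
so x = [3; 1, 2, 1, 25, 3].
Convergents (p_i = a_i*p_{i-1} + p_{i-2}, q_i = a_i*q_{i-1} + q_{i-2} with p_{-2}=0, p_{-1}=1, q_{-2}=1, q_{-1}=0), until the denominator exceeds 41:
  i=0: a_0=3, p_0 = 3*1 + 0 = 3, q_0 = 3*0 + 1 = 1.
  i=1: a_1=1, p_1 = 1*3 + 1 = 4, q_1 = 1*1 + 0 = 1.
  i=2: a_2=2, p_2 = 2*4 + 3 = 11, q_2 = 2*1 + 1 = 3.
  i=3: a_3=1, p_3 = 1*11 + 4 = 15, q_3 = 1*3 + 1 = 4.
  i=4: a_4=25, p_4 = 25*15 + 11 = 386, q_4 = 25*4 + 3 = 103.
q_4 = 103 > 41, so the last convergent with denominator <= 41 is p_3/q_3 = 15/4.
The closest fraction with denominator <= 41 is either p_3/q_3 or the intermediate fraction (k*p_3 + p_2)/(k*q_3 + q_2) with the largest k >= 1 whose denominator stays <= 41; these approach x as k grows, and every other convergent or intermediate fraction in range is farther away.
Largest k: floor((41 - q_2)/q_3) = floor((41 - 3)/4) = 9.
That gives (9*15 + 11)/(9*4 + 3) = 146/39.
Compare the errors: |x - 15/4| = |1173*4 - 15*313|/(313*4) = 3/1252, and |x - 146/39| = |1173*39 - 146*313|/(313*39) = 49/12207.
Cross-multiplying, 3*12207 = 36621 < 61348 = 49*1252, so 3/1252 is smaller: the convergent 15/4 is closer to x than 146/39.

15/4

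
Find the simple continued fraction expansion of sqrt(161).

Write x_i = (sqrt(161) + m_i)/d_i with (m_0, d_0) = (0, 1). a_0 = floor(sqrt(161)) = 12, since 12^2 = 144 <= 161 < 169 = 13^2.
Iterate m_{i+1} = d_i*a_i - m_i, d_{i+1} = (161 - m_{i+1}^2)/d_i, a_{i+1} = floor((a_0 + m_{i+1})/d_{i+1}):
  m_1 = 1*12 - 0 = 12, d_1 = (161 - 12^2)/1 = 17/1 = 17, a_1 = floor((12 + 12)/17) = 1.
  m_2 = 17*1 - 12 = 5, d_2 = (161 - 5^2)/17 = 136/17 = 8, a_2 = floor((12 + 5)/8) = 2.
  m_3 = 8*2 - 5 = 11, d_3 = (161 - 11^2)/8 = 40/8 = 5, a_3 = floor((12 + 11)/5) = 4.
  m_4 = 5*4 - 11 = 9, d_4 = (161 - 9^2)/5 = 80/5 = 16, a_4 = floor((12 + 9)/16) = 1.
  m_5 = 16*1 - 9 = 7, d_5 = (161 - 7^2)/16 = 112/16 = 7, a_5 = floor((12 + 7)/7) = 2.
  m_6 = 7*2 - 7 = 7, d_6 = (161 - 7^2)/7 = 112/7 = 16, a_6 = floor((12 + 7)/16) = 1.
  m_7 = 16*1 - 7 = 9, d_7 = (161 - 9^2)/16 = 80/16 = 5, a_7 = floor((12 + 9)/5) = 4.
  m_8 = 5*4 - 9 = 11, d_8 = (161 - 11^2)/5 = 40/5 = 8, a_8 = floor((12 + 11)/8) = 2.
  m_9 = 8*2 - 11 = 5, d_9 = (161 - 5^2)/8 = 136/8 = 17, a_9 = floor((12 + 5)/17) = 1.
  m_10 = 17*1 - 5 = 12, d_10 = (161 - 12^2)/17 = 17/17 = 1, a_10 = floor((12 + 12)/1) = 24.
  m_11 = 1*24 - 12 = 12, d_11 = (161 - 12^2)/1 = 17/1 = 17: (m_11, d_11) = (m_1, d_1) = (12, 17), so from here the quotients repeat a_1, ..., a_10; the period length is 10.
Hence the expansion of sqrt(161) is a_0 = 12 followed by the repeating block 1, 2, 4, 1, 2, 1, 4, 2, 1, 24 (period 10).

[12; (1, 2, 4, 1, 2, 1, 4, 2, 1, 24)]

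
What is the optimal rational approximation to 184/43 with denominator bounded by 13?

Expand x = 184/43 as a continued fraction with the Euclidean algorithm:
  184 = 4*43 + 12, so a_0 = 4.
  43 = 3*12 + 7, so a_1 = 3.
  12 = 1*7 + 5, so a_2 = 1.
  7 = 1*5 + 2, so a_3 = 1.
  5 = 2*2 + 1, so a_4 = 2.
  2 = 2*1 + 0, so a_5 = 2.
so x = [4; 3, 1, 1, 2, 2].
Convergents (p_i = a_i*p_{i-1} + p_{i-2}, q_i = a_i*q_{i-1} + q_{i-2} with p_{-2}=0, p_{-1}=1, q_{-2}=1, q_{-1}=0), until the denominator exceeds 13:
  i=0: a_0=4, p_0 = 4*1 + 0 = 4, q_0 = 4*0 + 1 = 1.
  i=1: a_1=3, p_1 = 3*4 + 1 = 13, q_1 = 3*1 + 0 = 3.
  i=2: a_2=1, p_2 = 1*13 + 4 = 17, q_2 = 1*3 + 1 = 4.
  i=3: a_3=1, p_3 = 1*17 + 13 = 30, q_3 = 1*4 + 3 = 7.
  i=4: a_4=2, p_4 = 2*30 + 17 = 77, q_4 = 2*7 + 4 = 18.
q_4 = 18 > 13, so the last convergent with denominator <= 13 is p_3/q_3 = 30/7.
The closest fraction with denominator <= 13 is either p_3/q_3 or the intermediate fraction (k*p_3 + p_2)/(k*q_3 + q_2) with the largest k >= 1 whose denominator stays <= 13; these approach x as k grows, and every other convergent or intermediate fraction in range is farther away.
Largest k: floor((13 - q_2)/q_3) = floor((13 - 4)/7) = 1.
That gives (1*30 + 17)/(1*7 + 4) = 47/11.
Compare the errors: |x - 30/7| = |184*7 - 30*43|/(43*7) = 2/301, and |x - 47/11| = |184*11 - 47*43|/(43*11) = 3/473.
Cross-multiplying, 3*301 = 903 < 946 = 2*473, so 3/473 is smaller: the intermediate fraction 47/11 is closer to x than 30/7.

47/11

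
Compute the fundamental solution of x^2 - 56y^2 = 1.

(x, y) = (15, 2)

First expand sqrt(56) as a continued fraction. With x_i = (sqrt(56) + m_i)/d_i and (m_0, d_0) = (0, 1): a_0 = floor(sqrt(56)) = 7, since 7^2 = 49 <= 56 < 64 = 8^2.
Iterate m_{i+1} = d_i*a_i - m_i, d_{i+1} = (56 - m_{i+1}^2)/d_i, a_{i+1} = floor((a_0 + m_{i+1})/d_{i+1}):
  m_1 = 1*7 - 0 = 7, d_1 = (56 - 7^2)/1 = 7/1 = 7, a_1 = floor((7 + 7)/7) = 2.
  m_2 = 7*2 - 7 = 7, d_2 = (56 - 7^2)/7 = 7/7 = 1, a_2 = floor((7 + 7)/1) = 14.
  m_3 = 1*14 - 7 = 7, d_3 = (56 - 7^2)/1 = 7/1 = 7: (m_3, d_3) = (m_1, d_1) = (7, 7), so from here the quotients repeat a_1, a_2; the period length is 2.
So sqrt(56) = [7; (2, 14)] with period length k = 2.
k is even, so the fundamental solution of x^2 - 56y^2 = 1 is (p_{k-1}, q_{k-1}) = (p_1, q_1); compute convergents through index 1.
Convergents (p_i = a_i*p_{i-1} + p_{i-2}, q_i = a_i*q_{i-1} + q_{i-2} with p_{-2}=0, p_{-1}=1, q_{-2}=1, q_{-1}=0):
  i=0: a_0=7, p_0 = 7*1 + 0 = 7, q_0 = 7*0 + 1 = 1.
  i=1: a_1=2, p_1 = 2*7 + 1 = 15, q_1 = 2*1 + 0 = 2.
Check: 15^2 - 56*2^2 = 225 - 224 = 1, so (x, y) = (15, 2) solves the equation, and by the theorem it is the least positive solution.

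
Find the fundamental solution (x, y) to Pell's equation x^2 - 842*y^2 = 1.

First expand sqrt(842) as a continued fraction. With x_i = (sqrt(842) + m_i)/d_i and (m_0, d_0) = (0, 1): a_0 = floor(sqrt(842)) = 29, since 29^2 = 841 <= 842 < 900 = 30^2.
Iterate m_{i+1} = d_i*a_i - m_i, d_{i+1} = (842 - m_{i+1}^2)/d_i, a_{i+1} = floor((a_0 + m_{i+1})/d_{i+1}):
  m_1 = 1*29 - 0 = 29, d_1 = (842 - 29^2)/1 = 1/1 = 1, a_1 = floor((29 + 29)/1) = 58.
  m_2 = 1*58 - 29 = 29, d_2 = (842 - 29^2)/1 = 1/1 = 1: (m_2, d_2) = (m_1, d_1) = (29, 1), so from here the quotient a_1 repeats; the period length is 1.
So sqrt(842) = [29; (58)] with period length k = 1.
k is odd, so (p_{k-1}, q_{k-1}) only solves x^2 - 842y^2 = -1 and the fundamental solution of x^2 - 842y^2 = 1 is (p_{2k-1}, q_{2k-1}) = (p_1, q_1); compute convergents through index 1, running through the period twice.
Convergents (p_i = a_i*p_{i-1} + p_{i-2}, q_i = a_i*q_{i-1} + q_{i-2} with p_{-2}=0, p_{-1}=1, q_{-2}=1, q_{-1}=0):
  i=0: a_0=29, p_0 = 29*1 + 0 = 29, q_0 = 29*0 + 1 = 1.
  i=1: a_1=58, p_1 = 58*29 + 1 = 1683, q_1 = 58*1 + 0 = 58.
Indeed p_0^2 - 842*q_0^2 = 841 - 842 = -1, not +1.
Check: 1683^2 - 842*58^2 = 2832489 - 2832488 = 1, so (x, y) = (1683, 58) solves the equation, and by the theorem it is the least positive solution.

(x, y) = (1683, 58)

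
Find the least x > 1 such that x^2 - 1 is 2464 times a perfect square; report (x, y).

(x, y) = (21295, 429)

First expand sqrt(2464) as a continued fraction. With x_i = (sqrt(2464) + m_i)/d_i and (m_0, d_0) = (0, 1): a_0 = floor(sqrt(2464)) = 49, since 49^2 = 2401 <= 2464 < 2500 = 50^2.
Iterate m_{i+1} = d_i*a_i - m_i, d_{i+1} = (2464 - m_{i+1}^2)/d_i, a_{i+1} = floor((a_0 + m_{i+1})/d_{i+1}):
  m_1 = 1*49 - 0 = 49, d_1 = (2464 - 49^2)/1 = 63/1 = 63, a_1 = floor((49 + 49)/63) = 1.
  m_2 = 63*1 - 49 = 14, d_2 = (2464 - 14^2)/63 = 2268/63 = 36, a_2 = floor((49 + 14)/36) = 1.
  m_3 = 36*1 - 14 = 22, d_3 = (2464 - 22^2)/36 = 1980/36 = 55, a_3 = floor((49 + 22)/55) = 1.
  m_4 = 55*1 - 22 = 33, d_4 = (2464 - 33^2)/55 = 1375/55 = 25, a_4 = floor((49 + 33)/25) = 3.
  m_5 = 25*3 - 33 = 42, d_5 = (2464 - 42^2)/25 = 700/25 = 28, a_5 = floor((49 + 42)/28) = 3.
  m_6 = 28*3 - 42 = 42, d_6 = (2464 - 42^2)/28 = 700/28 = 25, a_6 = floor((49 + 42)/25) = 3.
  m_7 = 25*3 - 42 = 33, d_7 = (2464 - 33^2)/25 = 1375/25 = 55, a_7 = floor((49 + 33)/55) = 1.
  m_8 = 55*1 - 33 = 22, d_8 = (2464 - 22^2)/55 = 1980/55 = 36, a_8 = floor((49 + 22)/36) = 1.
  m_9 = 36*1 - 22 = 14, d_9 = (2464 - 14^2)/36 = 2268/36 = 63, a_9 = floor((49 + 14)/63) = 1.
  m_10 = 63*1 - 14 = 49, d_10 = (2464 - 49^2)/63 = 63/63 = 1, a_10 = floor((49 + 49)/1) = 98.
  m_11 = 1*98 - 49 = 49, d_11 = (2464 - 49^2)/1 = 63/1 = 63: (m_11, d_11) = (m_1, d_1) = (49, 63), so from here the quotients repeat a_1, ..., a_10; the period length is 10.
So sqrt(2464) = [49; (1, 1, 1, 3, 3, 3, 1, 1, 1, 98)] with period length k = 10.
k is even, so the fundamental solution of x^2 - 2464y^2 = 1 is (p_{k-1}, q_{k-1}) = (p_9, q_9); compute convergents through index 9.
Convergents (p_i = a_i*p_{i-1} + p_{i-2}, q_i = a_i*q_{i-1} + q_{i-2} with p_{-2}=0, p_{-1}=1, q_{-2}=1, q_{-1}=0):
  i=0: a_0=49, p_0 = 49*1 + 0 = 49, q_0 = 49*0 + 1 = 1.
  i=1: a_1=1, p_1 = 1*49 + 1 = 50, q_1 = 1*1 + 0 = 1.
  i=2: a_2=1, p_2 = 1*50 + 49 = 99, q_2 = 1*1 + 1 = 2.
  i=3: a_3=1, p_3 = 1*99 + 50 = 149, q_3 = 1*2 + 1 = 3.
  i=4: a_4=3, p_4 = 3*149 + 99 = 546, q_4 = 3*3 + 2 = 11.
  i=5: a_5=3, p_5 = 3*546 + 149 = 1787, q_5 = 3*11 + 3 = 36.
  i=6: a_6=3, p_6 = 3*1787 + 546 = 5907, q_6 = 3*36 + 11 = 119.
  i=7: a_7=1, p_7 = 1*5907 + 1787 = 7694, q_7 = 1*119 + 36 = 155.
  i=8: a_8=1, p_8 = 1*7694 + 5907 = 13601, q_8 = 1*155 + 119 = 274.
  i=9: a_9=1, p_9 = 1*13601 + 7694 = 21295, q_9 = 1*274 + 155 = 429.
Check: 21295^2 - 2464*429^2 = 453477025 - 453477024 = 1, so (x, y) = (21295, 429) solves the equation, and by the theorem it is the least positive solution.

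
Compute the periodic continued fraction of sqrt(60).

Write x_i = (sqrt(60) + m_i)/d_i with (m_0, d_0) = (0, 1). a_0 = floor(sqrt(60)) = 7, since 7^2 = 49 <= 60 < 64 = 8^2.
Iterate m_{i+1} = d_i*a_i - m_i, d_{i+1} = (60 - m_{i+1}^2)/d_i, a_{i+1} = floor((a_0 + m_{i+1})/d_{i+1}):
  m_1 = 1*7 - 0 = 7, d_1 = (60 - 7^2)/1 = 11/1 = 11, a_1 = floor((7 + 7)/11) = 1.
  m_2 = 11*1 - 7 = 4, d_2 = (60 - 4^2)/11 = 44/11 = 4, a_2 = floor((7 + 4)/4) = 2.
  m_3 = 4*2 - 4 = 4, d_3 = (60 - 4^2)/4 = 44/4 = 11, a_3 = floor((7 + 4)/11) = 1.
  m_4 = 11*1 - 4 = 7, d_4 = (60 - 7^2)/11 = 11/11 = 1, a_4 = floor((7 + 7)/1) = 14.
  m_5 = 1*14 - 7 = 7, d_5 = (60 - 7^2)/1 = 11/1 = 11: (m_5, d_5) = (m_1, d_1) = (7, 11), so from here the quotients repeat a_1, ..., a_4; the period length is 4.
Hence the expansion of sqrt(60) is a_0 = 7 followed by the repeating block 1, 2, 1, 14 (period 4).

[7; (1, 2, 1, 14)]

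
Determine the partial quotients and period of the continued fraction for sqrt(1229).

[35; (17, 1, 1, 17, 70)]

Write x_i = (sqrt(1229) + m_i)/d_i with (m_0, d_0) = (0, 1). a_0 = floor(sqrt(1229)) = 35, since 35^2 = 1225 <= 1229 < 1296 = 36^2.
Iterate m_{i+1} = d_i*a_i - m_i, d_{i+1} = (1229 - m_{i+1}^2)/d_i, a_{i+1} = floor((a_0 + m_{i+1})/d_{i+1}):
  m_1 = 1*35 - 0 = 35, d_1 = (1229 - 35^2)/1 = 4/1 = 4, a_1 = floor((35 + 35)/4) = 17.
  m_2 = 4*17 - 35 = 33, d_2 = (1229 - 33^2)/4 = 140/4 = 35, a_2 = floor((35 + 33)/35) = 1.
  m_3 = 35*1 - 33 = 2, d_3 = (1229 - 2^2)/35 = 1225/35 = 35, a_3 = floor((35 + 2)/35) = 1.
  m_4 = 35*1 - 2 = 33, d_4 = (1229 - 33^2)/35 = 140/35 = 4, a_4 = floor((35 + 33)/4) = 17.
  m_5 = 4*17 - 33 = 35, d_5 = (1229 - 35^2)/4 = 4/4 = 1, a_5 = floor((35 + 35)/1) = 70.
  m_6 = 1*70 - 35 = 35, d_6 = (1229 - 35^2)/1 = 4/1 = 4: (m_6, d_6) = (m_1, d_1) = (35, 4), so from here the quotients repeat a_1, ..., a_5; the period length is 5.
Hence the expansion of sqrt(1229) is a_0 = 35 followed by the repeating block 17, 1, 1, 17, 70 (period 5).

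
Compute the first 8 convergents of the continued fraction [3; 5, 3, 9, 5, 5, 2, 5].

Using the convergent recurrence p_i = a_i*p_{i-1} + p_{i-2}, q_i = a_i*q_{i-1} + q_{i-2} with p_{-2}=0, p_{-1}=1, q_{-2}=1, q_{-1}=0:
  i=0: a_0=3, p_0 = 3*1 + 0 = 3, q_0 = 3*0 + 1 = 1.
  i=1: a_1=5, p_1 = 5*3 + 1 = 16, q_1 = 5*1 + 0 = 5.
  i=2: a_2=3, p_2 = 3*16 + 3 = 51, q_2 = 3*5 + 1 = 16.
  i=3: a_3=9, p_3 = 9*51 + 16 = 475, q_3 = 9*16 + 5 = 149.
  i=4: a_4=5, p_4 = 5*475 + 51 = 2426, q_4 = 5*149 + 16 = 761.
  i=5: a_5=5, p_5 = 5*2426 + 475 = 12605, q_5 = 5*761 + 149 = 3954.
  i=6: a_6=2, p_6 = 2*12605 + 2426 = 27636, q_6 = 2*3954 + 761 = 8669.
  i=7: a_7=5, p_7 = 5*27636 + 12605 = 150785, q_7 = 5*8669 + 3954 = 47299.

3/1, 16/5, 51/16, 475/149, 2426/761, 12605/3954, 27636/8669, 150785/47299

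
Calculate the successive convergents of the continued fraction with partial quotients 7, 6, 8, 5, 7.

Using the convergent recurrence p_i = a_i*p_{i-1} + p_{i-2}, q_i = a_i*q_{i-1} + q_{i-2} with p_{-2}=0, p_{-1}=1, q_{-2}=1, q_{-1}=0:
  i=0: a_0=7, p_0 = 7*1 + 0 = 7, q_0 = 7*0 + 1 = 1.
  i=1: a_1=6, p_1 = 6*7 + 1 = 43, q_1 = 6*1 + 0 = 6.
  i=2: a_2=8, p_2 = 8*43 + 7 = 351, q_2 = 8*6 + 1 = 49.
  i=3: a_3=5, p_3 = 5*351 + 43 = 1798, q_3 = 5*49 + 6 = 251.
  i=4: a_4=7, p_4 = 7*1798 + 351 = 12937, q_4 = 7*251 + 49 = 1806.

7/1, 43/6, 351/49, 1798/251, 12937/1806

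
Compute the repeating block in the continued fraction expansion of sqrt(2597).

[50; (1, 24, 2, 24, 1, 100)]

Write x_i = (sqrt(2597) + m_i)/d_i with (m_0, d_0) = (0, 1). a_0 = floor(sqrt(2597)) = 50, since 50^2 = 2500 <= 2597 < 2601 = 51^2.
Iterate m_{i+1} = d_i*a_i - m_i, d_{i+1} = (2597 - m_{i+1}^2)/d_i, a_{i+1} = floor((a_0 + m_{i+1})/d_{i+1}):
  m_1 = 1*50 - 0 = 50, d_1 = (2597 - 50^2)/1 = 97/1 = 97, a_1 = floor((50 + 50)/97) = 1.
  m_2 = 97*1 - 50 = 47, d_2 = (2597 - 47^2)/97 = 388/97 = 4, a_2 = floor((50 + 47)/4) = 24.
  m_3 = 4*24 - 47 = 49, d_3 = (2597 - 49^2)/4 = 196/4 = 49, a_3 = floor((50 + 49)/49) = 2.
  m_4 = 49*2 - 49 = 49, d_4 = (2597 - 49^2)/49 = 196/49 = 4, a_4 = floor((50 + 49)/4) = 24.
  m_5 = 4*24 - 49 = 47, d_5 = (2597 - 47^2)/4 = 388/4 = 97, a_5 = floor((50 + 47)/97) = 1.
  m_6 = 97*1 - 47 = 50, d_6 = (2597 - 50^2)/97 = 97/97 = 1, a_6 = floor((50 + 50)/1) = 100.
  m_7 = 1*100 - 50 = 50, d_7 = (2597 - 50^2)/1 = 97/1 = 97: (m_7, d_7) = (m_1, d_1) = (50, 97), so from here the quotients repeat a_1, ..., a_6; the period length is 6.
Hence the expansion of sqrt(2597) is a_0 = 50 followed by the repeating block 1, 24, 2, 24, 1, 100 (period 6).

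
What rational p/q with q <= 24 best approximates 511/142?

18/5

Expand x = 511/142 as a continued fraction with the Euclidean algorithm:
  511 = 3*142 + 85, so a_0 = 3.
  142 = 1*85 + 57, so a_1 = 1.
  85 = 1*57 + 28, so a_2 = 1.
  57 = 2*28 + 1, so a_3 = 2.
  28 = 28*1 + 0, so a_4 = 28.
so x = [3; 1, 1, 2, 28].
Convergents (p_i = a_i*p_{i-1} + p_{i-2}, q_i = a_i*q_{i-1} + q_{i-2} with p_{-2}=0, p_{-1}=1, q_{-2}=1, q_{-1}=0), until the denominator exceeds 24:
  i=0: a_0=3, p_0 = 3*1 + 0 = 3, q_0 = 3*0 + 1 = 1.
  i=1: a_1=1, p_1 = 1*3 + 1 = 4, q_1 = 1*1 + 0 = 1.
  i=2: a_2=1, p_2 = 1*4 + 3 = 7, q_2 = 1*1 + 1 = 2.
  i=3: a_3=2, p_3 = 2*7 + 4 = 18, q_3 = 2*2 + 1 = 5.
  i=4: a_4=28, p_4 = 28*18 + 7 = 511, q_4 = 28*5 + 2 = 142.
q_4 = 142 > 24, so the last convergent with denominator <= 24 is p_3/q_3 = 18/5.
The closest fraction with denominator <= 24 is either p_3/q_3 or the intermediate fraction (k*p_3 + p_2)/(k*q_3 + q_2) with the largest k >= 1 whose denominator stays <= 24; these approach x as k grows, and every other convergent or intermediate fraction in range is farther away.
Largest k: floor((24 - q_2)/q_3) = floor((24 - 2)/5) = 4.
That gives (4*18 + 7)/(4*5 + 2) = 79/22.
Compare the errors: |x - 18/5| = |511*5 - 18*142|/(142*5) = 1/710, and |x - 79/22| = |511*22 - 79*142|/(142*22) = 24/3124.
Cross-multiplying, 1*3124 = 3124 < 17040 = 24*710, so 1/710 is smaller: the convergent 18/5 is closer to x than 79/22.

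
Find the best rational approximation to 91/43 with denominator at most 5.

11/5

Expand x = 91/43 as a continued fraction with the Euclidean algorithm:
  91 = 2*43 + 5, so a_0 = 2.
  43 = 8*5 + 3, so a_1 = 8.
  5 = 1*3 + 2, so a_2 = 1.
  3 = 1*2 + 1, so a_3 = 1.
  2 = 2*1 + 0, so a_4 = 2.
so x = [2; 8, 1, 1, 2].
Convergents (p_i = a_i*p_{i-1} + p_{i-2}, q_i = a_i*q_{i-1} + q_{i-2} with p_{-2}=0, p_{-1}=1, q_{-2}=1, q_{-1}=0), until the denominator exceeds 5:
  i=0: a_0=2, p_0 = 2*1 + 0 = 2, q_0 = 2*0 + 1 = 1.
  i=1: a_1=8, p_1 = 8*2 + 1 = 17, q_1 = 8*1 + 0 = 8.
q_1 = 8 > 5, so the last convergent with denominator <= 5 is p_0/q_0 = 2/1.
The closest fraction with denominator <= 5 is either p_0/q_0 or the intermediate fraction (k*p_0 + p_{-1})/(k*q_0 + q_{-1}) with the largest k >= 1 whose denominator stays <= 5; these approach x as k grows, and every other convergent or intermediate fraction in range is farther away.
Largest k: floor((5 - q_{-1})/q_0) = floor((5 - 0)/1) = 5 (using the seeds p_{-1} = 1, q_{-1} = 0).
That gives (5*2 + 1)/(5*1 + 0) = 11/5.
Compare the errors: |x - 2/1| = |91*1 - 2*43|/(43*1) = 5/43, and |x - 11/5| = |91*5 - 11*43|/(43*5) = 18/215.
Cross-multiplying, 18*43 = 774 < 1075 = 5*215, so 18/215 is smaller: the intermediate fraction 11/5 is closer to x than 2/1.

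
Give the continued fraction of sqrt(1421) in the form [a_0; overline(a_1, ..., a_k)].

[37; overline(1, 2, 3, 2, 3, 2, 1, 74)]

Write x_i = (sqrt(1421) + m_i)/d_i with (m_0, d_0) = (0, 1). a_0 = floor(sqrt(1421)) = 37, since 37^2 = 1369 <= 1421 < 1444 = 38^2.
Iterate m_{i+1} = d_i*a_i - m_i, d_{i+1} = (1421 - m_{i+1}^2)/d_i, a_{i+1} = floor((a_0 + m_{i+1})/d_{i+1}):
  m_1 = 1*37 - 0 = 37, d_1 = (1421 - 37^2)/1 = 52/1 = 52, a_1 = floor((37 + 37)/52) = 1.
  m_2 = 52*1 - 37 = 15, d_2 = (1421 - 15^2)/52 = 1196/52 = 23, a_2 = floor((37 + 15)/23) = 2.
  m_3 = 23*2 - 15 = 31, d_3 = (1421 - 31^2)/23 = 460/23 = 20, a_3 = floor((37 + 31)/20) = 3.
  m_4 = 20*3 - 31 = 29, d_4 = (1421 - 29^2)/20 = 580/20 = 29, a_4 = floor((37 + 29)/29) = 2.
  m_5 = 29*2 - 29 = 29, d_5 = (1421 - 29^2)/29 = 580/29 = 20, a_5 = floor((37 + 29)/20) = 3.
  m_6 = 20*3 - 29 = 31, d_6 = (1421 - 31^2)/20 = 460/20 = 23, a_6 = floor((37 + 31)/23) = 2.
  m_7 = 23*2 - 31 = 15, d_7 = (1421 - 15^2)/23 = 1196/23 = 52, a_7 = floor((37 + 15)/52) = 1.
  m_8 = 52*1 - 15 = 37, d_8 = (1421 - 37^2)/52 = 52/52 = 1, a_8 = floor((37 + 37)/1) = 74.
  m_9 = 1*74 - 37 = 37, d_9 = (1421 - 37^2)/1 = 52/1 = 52: (m_9, d_9) = (m_1, d_1) = (37, 52), so from here the quotients repeat a_1, ..., a_8; the period length is 8.
Hence the expansion of sqrt(1421) is a_0 = 37 followed by the repeating block 1, 2, 3, 2, 3, 2, 1, 74 (period 8).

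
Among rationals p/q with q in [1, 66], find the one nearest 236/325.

Expand x = 236/325 as a continued fraction with the Euclidean algorithm:
  236 = 0*325 + 236, so a_0 = 0.
  325 = 1*236 + 89, so a_1 = 1.
  236 = 2*89 + 58, so a_2 = 2.
  89 = 1*58 + 31, so a_3 = 1.
  58 = 1*31 + 27, so a_4 = 1.
  31 = 1*27 + 4, so a_5 = 1.
  27 = 6*4 + 3, so a_6 = 6.
  4 = 1*3 + 1, so a_7 = 1.
  3 = 3*1 + 0, so a_8 = 3.
so x = [0; 1, 2, 1, 1, 1, 6, 1, 3].
Convergents (p_i = a_i*p_{i-1} + p_{i-2}, q_i = a_i*q_{i-1} + q_{i-2} with p_{-2}=0, p_{-1}=1, q_{-2}=1, q_{-1}=0), until the denominator exceeds 66:
  i=0: a_0=0, p_0 = 0*1 + 0 = 0, q_0 = 0*0 + 1 = 1.
  i=1: a_1=1, p_1 = 1*0 + 1 = 1, q_1 = 1*1 + 0 = 1.
  i=2: a_2=2, p_2 = 2*1 + 0 = 2, q_2 = 2*1 + 1 = 3.
  i=3: a_3=1, p_3 = 1*2 + 1 = 3, q_3 = 1*3 + 1 = 4.
  i=4: a_4=1, p_4 = 1*3 + 2 = 5, q_4 = 1*4 + 3 = 7.
  i=5: a_5=1, p_5 = 1*5 + 3 = 8, q_5 = 1*7 + 4 = 11.
  i=6: a_6=6, p_6 = 6*8 + 5 = 53, q_6 = 6*11 + 7 = 73.
q_6 = 73 > 66, so the last convergent with denominator <= 66 is p_5/q_5 = 8/11.
The closest fraction with denominator <= 66 is either p_5/q_5 or the intermediate fraction (k*p_5 + p_4)/(k*q_5 + q_4) with the largest k >= 1 whose denominator stays <= 66; these approach x as k grows, and every other convergent or intermediate fraction in range is farther away.
Largest k: floor((66 - q_4)/q_5) = floor((66 - 7)/11) = 5.
That gives (5*8 + 5)/(5*11 + 7) = 45/62.
Compare the errors: |x - 8/11| = |236*11 - 8*325|/(325*11) = 4/3575, and |x - 45/62| = |236*62 - 45*325|/(325*62) = 7/20150.
Cross-multiplying, 7*3575 = 25025 < 80600 = 4*20150, so 7/20150 is smaller: the intermediate fraction 45/62 is closer to x than 8/11.

45/62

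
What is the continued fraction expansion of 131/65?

[2; 65]

Run the Euclidean algorithm on 131 and 65; the successive quotients are the partial quotients a_0, a_1, ... (each step inverts the fractional part left over by the previous one):
  131 = 2*65 + 1, so a_0 = 2.
  65 = 65*1 + 0, so a_1 = 65.
The remainder reaches 0 after 2 divisions, so the expansion has 2 partial quotients, read off in order.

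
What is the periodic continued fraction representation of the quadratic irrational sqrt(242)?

[15; (1, 1, 3, 1, 14, 1, 3, 1, 1, 30)]

Write x_i = (sqrt(242) + m_i)/d_i with (m_0, d_0) = (0, 1). a_0 = floor(sqrt(242)) = 15, since 15^2 = 225 <= 242 < 256 = 16^2.
Iterate m_{i+1} = d_i*a_i - m_i, d_{i+1} = (242 - m_{i+1}^2)/d_i, a_{i+1} = floor((a_0 + m_{i+1})/d_{i+1}):
  m_1 = 1*15 - 0 = 15, d_1 = (242 - 15^2)/1 = 17/1 = 17, a_1 = floor((15 + 15)/17) = 1.
  m_2 = 17*1 - 15 = 2, d_2 = (242 - 2^2)/17 = 238/17 = 14, a_2 = floor((15 + 2)/14) = 1.
  m_3 = 14*1 - 2 = 12, d_3 = (242 - 12^2)/14 = 98/14 = 7, a_3 = floor((15 + 12)/7) = 3.
  m_4 = 7*3 - 12 = 9, d_4 = (242 - 9^2)/7 = 161/7 = 23, a_4 = floor((15 + 9)/23) = 1.
  m_5 = 23*1 - 9 = 14, d_5 = (242 - 14^2)/23 = 46/23 = 2, a_5 = floor((15 + 14)/2) = 14.
  m_6 = 2*14 - 14 = 14, d_6 = (242 - 14^2)/2 = 46/2 = 23, a_6 = floor((15 + 14)/23) = 1.
  m_7 = 23*1 - 14 = 9, d_7 = (242 - 9^2)/23 = 161/23 = 7, a_7 = floor((15 + 9)/7) = 3.
  m_8 = 7*3 - 9 = 12, d_8 = (242 - 12^2)/7 = 98/7 = 14, a_8 = floor((15 + 12)/14) = 1.
  m_9 = 14*1 - 12 = 2, d_9 = (242 - 2^2)/14 = 238/14 = 17, a_9 = floor((15 + 2)/17) = 1.
  m_10 = 17*1 - 2 = 15, d_10 = (242 - 15^2)/17 = 17/17 = 1, a_10 = floor((15 + 15)/1) = 30.
  m_11 = 1*30 - 15 = 15, d_11 = (242 - 15^2)/1 = 17/1 = 17: (m_11, d_11) = (m_1, d_1) = (15, 17), so from here the quotients repeat a_1, ..., a_10; the period length is 10.
Hence the expansion of sqrt(242) is a_0 = 15 followed by the repeating block 1, 1, 3, 1, 14, 1, 3, 1, 1, 30 (period 10).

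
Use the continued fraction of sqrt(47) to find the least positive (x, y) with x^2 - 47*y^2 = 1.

(x, y) = (48, 7)

First expand sqrt(47) as a continued fraction. With x_i = (sqrt(47) + m_i)/d_i and (m_0, d_0) = (0, 1): a_0 = floor(sqrt(47)) = 6, since 6^2 = 36 <= 47 < 49 = 7^2.
Iterate m_{i+1} = d_i*a_i - m_i, d_{i+1} = (47 - m_{i+1}^2)/d_i, a_{i+1} = floor((a_0 + m_{i+1})/d_{i+1}):
  m_1 = 1*6 - 0 = 6, d_1 = (47 - 6^2)/1 = 11/1 = 11, a_1 = floor((6 + 6)/11) = 1.
  m_2 = 11*1 - 6 = 5, d_2 = (47 - 5^2)/11 = 22/11 = 2, a_2 = floor((6 + 5)/2) = 5.
  m_3 = 2*5 - 5 = 5, d_3 = (47 - 5^2)/2 = 22/2 = 11, a_3 = floor((6 + 5)/11) = 1.
  m_4 = 11*1 - 5 = 6, d_4 = (47 - 6^2)/11 = 11/11 = 1, a_4 = floor((6 + 6)/1) = 12.
  m_5 = 1*12 - 6 = 6, d_5 = (47 - 6^2)/1 = 11/1 = 11: (m_5, d_5) = (m_1, d_1) = (6, 11), so from here the quotients repeat a_1, ..., a_4; the period length is 4.
So sqrt(47) = [6; (1, 5, 1, 12)] with period length k = 4.
k is even, so the fundamental solution of x^2 - 47y^2 = 1 is (p_{k-1}, q_{k-1}) = (p_3, q_3); compute convergents through index 3.
Convergents (p_i = a_i*p_{i-1} + p_{i-2}, q_i = a_i*q_{i-1} + q_{i-2} with p_{-2}=0, p_{-1}=1, q_{-2}=1, q_{-1}=0):
  i=0: a_0=6, p_0 = 6*1 + 0 = 6, q_0 = 6*0 + 1 = 1.
  i=1: a_1=1, p_1 = 1*6 + 1 = 7, q_1 = 1*1 + 0 = 1.
  i=2: a_2=5, p_2 = 5*7 + 6 = 41, q_2 = 5*1 + 1 = 6.
  i=3: a_3=1, p_3 = 1*41 + 7 = 48, q_3 = 1*6 + 1 = 7.
Check: 48^2 - 47*7^2 = 2304 - 2303 = 1, so (x, y) = (48, 7) solves the equation, and by the theorem it is the least positive solution.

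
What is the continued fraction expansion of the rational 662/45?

[14; 1, 2, 2, 6]

Run the Euclidean algorithm on 662 and 45; the successive quotients are the partial quotients a_0, a_1, ... (each step inverts the fractional part left over by the previous one):
  662 = 14*45 + 32, so a_0 = 14.
  45 = 1*32 + 13, so a_1 = 1.
  32 = 2*13 + 6, so a_2 = 2.
  13 = 2*6 + 1, so a_3 = 2.
  6 = 6*1 + 0, so a_4 = 6.
The remainder reaches 0 after 5 divisions, so the expansion has 5 partial quotients, read off in order.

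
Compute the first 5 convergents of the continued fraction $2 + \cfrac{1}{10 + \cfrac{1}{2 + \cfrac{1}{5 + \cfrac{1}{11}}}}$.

Using the convergent recurrence p_i = a_i*p_{i-1} + p_{i-2}, q_i = a_i*q_{i-1} + q_{i-2} with p_{-2}=0, p_{-1}=1, q_{-2}=1, q_{-1}=0:
  i=0: a_0=2, p_0 = 2*1 + 0 = 2, q_0 = 2*0 + 1 = 1.
  i=1: a_1=10, p_1 = 10*2 + 1 = 21, q_1 = 10*1 + 0 = 10.
  i=2: a_2=2, p_2 = 2*21 + 2 = 44, q_2 = 2*10 + 1 = 21.
  i=3: a_3=5, p_3 = 5*44 + 21 = 241, q_3 = 5*21 + 10 = 115.
  i=4: a_4=11, p_4 = 11*241 + 44 = 2695, q_4 = 11*115 + 21 = 1286.

2/1, 21/10, 44/21, 241/115, 2695/1286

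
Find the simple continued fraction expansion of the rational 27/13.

[2; 13]

Run the Euclidean algorithm on 27 and 13; the successive quotients are the partial quotients a_0, a_1, ... (each step inverts the fractional part left over by the previous one):
  27 = 2*13 + 1, so a_0 = 2.
  13 = 13*1 + 0, so a_1 = 13.
The remainder reaches 0 after 2 divisions, so the expansion has 2 partial quotients, read off in order.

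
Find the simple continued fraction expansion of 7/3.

[2; 3]

Run the Euclidean algorithm on 7 and 3; the successive quotients are the partial quotients a_0, a_1, ... (each step inverts the fractional part left over by the previous one):
  7 = 2*3 + 1, so a_0 = 2.
  3 = 3*1 + 0, so a_1 = 3.
The remainder reaches 0 after 2 divisions, so the expansion has 2 partial quotients, read off in order.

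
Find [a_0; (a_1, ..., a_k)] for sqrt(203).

[14; (4, 28)]

Write x_i = (sqrt(203) + m_i)/d_i with (m_0, d_0) = (0, 1). a_0 = floor(sqrt(203)) = 14, since 14^2 = 196 <= 203 < 225 = 15^2.
Iterate m_{i+1} = d_i*a_i - m_i, d_{i+1} = (203 - m_{i+1}^2)/d_i, a_{i+1} = floor((a_0 + m_{i+1})/d_{i+1}):
  m_1 = 1*14 - 0 = 14, d_1 = (203 - 14^2)/1 = 7/1 = 7, a_1 = floor((14 + 14)/7) = 4.
  m_2 = 7*4 - 14 = 14, d_2 = (203 - 14^2)/7 = 7/7 = 1, a_2 = floor((14 + 14)/1) = 28.
  m_3 = 1*28 - 14 = 14, d_3 = (203 - 14^2)/1 = 7/1 = 7: (m_3, d_3) = (m_1, d_1) = (14, 7), so from here the quotients repeat a_1, a_2; the period length is 2.
Hence the expansion of sqrt(203) is a_0 = 14 followed by the repeating block 4, 28 (period 2).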